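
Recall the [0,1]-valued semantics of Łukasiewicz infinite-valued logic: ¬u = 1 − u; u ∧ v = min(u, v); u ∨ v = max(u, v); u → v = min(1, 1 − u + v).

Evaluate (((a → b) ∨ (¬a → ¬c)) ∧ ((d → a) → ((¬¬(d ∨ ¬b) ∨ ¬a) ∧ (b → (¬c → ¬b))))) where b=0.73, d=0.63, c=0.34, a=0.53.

0.73

(a → b): min(1, 1 − 0.53 + 0.73) = 1
¬a: Łukasiewicz ¬ gives 1 − 0.53 = 0.47
¬c: Łukasiewicz ¬ gives 1 − 0.34 = 0.66
(¬a → ¬c): min(1, 1 − 0.47 + 0.66) = 1
((a → b) ∨ (¬a → ¬c)) = max(1, 1) = 1
(d → a): min(1, 1 − 0.63 + 0.53) = 0.9
¬b: Łukasiewicz ¬ gives 1 − 0.73 = 0.27
(d ∨ ¬b) = max(0.63, 0.27) = 0.63
¬(d ∨ ¬b): Łukasiewicz ¬ gives 1 − 0.63 = 0.37
¬¬(d ∨ ¬b): Łukasiewicz ¬ gives 1 − 0.37 = 0.63
¬a: Łukasiewicz ¬ gives 1 − 0.53 = 0.47
(¬¬(d ∨ ¬b) ∨ ¬a) = max(0.63, 0.47) = 0.63
¬c: Łukasiewicz ¬ gives 1 − 0.34 = 0.66
¬b: Łukasiewicz ¬ gives 1 − 0.73 = 0.27
(¬c → ¬b): min(1, 1 − 0.66 + 0.27) = 0.61
(b → (¬c → ¬b)): min(1, 1 − 0.73 + 0.61) = 0.88
((¬¬(d ∨ ¬b) ∨ ¬a) ∧ (b → (¬c → ¬b))) = min(0.63, 0.88) = 0.63
((d → a) → ((¬¬(d ∨ ¬b) ∨ ¬a) ∧ (b → (¬c → ¬b)))): min(1, 1 − 0.9 + 0.63) = 0.73
(((a → b) ∨ (¬a → ¬c)) ∧ ((d → a) → ((¬¬(d ∨ ¬b) ∨ ¬a) ∧ (b → (¬c → ¬b))))) = min(1, 0.73) = 0.73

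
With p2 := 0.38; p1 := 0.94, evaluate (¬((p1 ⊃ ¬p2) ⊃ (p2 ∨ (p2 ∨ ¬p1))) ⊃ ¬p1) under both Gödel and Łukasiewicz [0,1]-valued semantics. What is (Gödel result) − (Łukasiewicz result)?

Gödel evaluation:
  ¬p2: Gödel ¬ of 0.38 = 0 (operand ≠ 0)
  (p1 ⊃ ¬p2): 0.94 > 0, so result = 0
  ¬p1: Gödel ¬ of 0.94 = 0 (operand ≠ 0)
  (p2 ∨ ¬p1) = max(0.38, 0) = 0.38
  (p2 ∨ (p2 ∨ ¬p1)) = max(0.38, 0.38) = 0.38
  ((p1 ⊃ ¬p2) ⊃ (p2 ∨ (p2 ∨ ¬p1))): 0 ≤ 0.38, so result = 1
  ¬((p1 ⊃ ¬p2) ⊃ (p2 ∨ (p2 ∨ ¬p1))): Gödel ¬ of 1 = 0 (operand ≠ 0)
  ¬p1: Gödel ¬ of 0.94 = 0 (operand ≠ 0)
  (¬((p1 ⊃ ¬p2) ⊃ (p2 ∨ (p2 ∨ ¬p1))) ⊃ ¬p1): 0 ≤ 0, so result = 1
  Gödel value = 1
Łukasiewicz evaluation:
  ¬p2: Łukasiewicz ¬ gives 1 − 0.38 = 0.62
  (p1 ⊃ ¬p2): min(1, 1 − 0.94 + 0.62) = 0.68
  ¬p1: Łukasiewicz ¬ gives 1 − 0.94 = 0.06
  (p2 ∨ ¬p1) = max(0.38, 0.06) = 0.38
  (p2 ∨ (p2 ∨ ¬p1)) = max(0.38, 0.38) = 0.38
  ((p1 ⊃ ¬p2) ⊃ (p2 ∨ (p2 ∨ ¬p1))): min(1, 1 − 0.68 + 0.38) = 0.7
  ¬((p1 ⊃ ¬p2) ⊃ (p2 ∨ (p2 ∨ ¬p1))): Łukasiewicz ¬ gives 1 − 0.7 = 0.3
  ¬p1: Łukasiewicz ¬ gives 1 − 0.94 = 0.06
  (¬((p1 ⊃ ¬p2) ⊃ (p2 ∨ (p2 ∨ ¬p1))) ⊃ ¬p1): min(1, 1 − 0.3 + 0.06) = 0.76
  Łukasiewicz value = 0.76
Difference: 1 − 0.76 = 0.24

0.24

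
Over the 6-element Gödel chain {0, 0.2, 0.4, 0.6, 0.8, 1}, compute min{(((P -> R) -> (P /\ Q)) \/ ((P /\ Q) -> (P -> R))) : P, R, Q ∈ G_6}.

1.00

Every assignment gives 1. For instance at P = 0, R = 0, Q = 0:
  (P -> R): 0 ≤ 0, so result = 1
  (P /\ Q) = min(0, 0) = 0
  ((P -> R) -> (P /\ Q)): 1 > 0, so result = 0
  (P /\ Q) = min(0, 0) = 0
  (P -> R): 0 ≤ 0, so result = 1
  ((P /\ Q) -> (P -> R)): 0 ≤ 1, so result = 1
  (((P -> R) -> (P /\ Q)) \/ ((P /\ Q) -> (P -> R))) = max(0, 1) = 1
All 216 assignments give value 1 — the formula is a G_6-tautology.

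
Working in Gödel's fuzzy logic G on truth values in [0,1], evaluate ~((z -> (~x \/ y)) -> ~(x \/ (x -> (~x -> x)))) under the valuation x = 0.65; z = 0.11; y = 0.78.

~x: Gödel ¬ of 0.65 = 0 (operand ≠ 0)
(~x \/ y) = max(0, 0.78) = 0.78
(z -> (~x \/ y)): 0.11 ≤ 0.78, so result = 1
~x: Gödel ¬ of 0.65 = 0 (operand ≠ 0)
(~x -> x): 0 ≤ 0.65, so result = 1
(x -> (~x -> x)): 0.65 ≤ 1, so result = 1
(x \/ (x -> (~x -> x))) = max(0.65, 1) = 1
~(x \/ (x -> (~x -> x))): Gödel ¬ of 1 = 0 (operand ≠ 0)
((z -> (~x \/ y)) -> ~(x \/ (x -> (~x -> x)))): 1 > 0, so result = 0
~((z -> (~x \/ y)) -> ~(x \/ (x -> (~x -> x)))): Gödel ¬ of 0 = 1 (operand is 0)

1.00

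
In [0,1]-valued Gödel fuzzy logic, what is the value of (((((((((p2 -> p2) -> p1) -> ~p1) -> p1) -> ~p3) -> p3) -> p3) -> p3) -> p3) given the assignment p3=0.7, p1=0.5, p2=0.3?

(p2 -> p2): 0.3 ≤ 0.3, so result = 1
((p2 -> p2) -> p1): 1 > 0.5, so result = 0.5
~p1: Gödel ¬ of 0.5 = 0 (operand ≠ 0)
(((p2 -> p2) -> p1) -> ~p1): 0.5 > 0, so result = 0
((((p2 -> p2) -> p1) -> ~p1) -> p1): 0 ≤ 0.5, so result = 1
~p3: Gödel ¬ of 0.7 = 0 (operand ≠ 0)
(((((p2 -> p2) -> p1) -> ~p1) -> p1) -> ~p3): 1 > 0, so result = 0
((((((p2 -> p2) -> p1) -> ~p1) -> p1) -> ~p3) -> p3): 0 ≤ 0.7, so result = 1
(((((((p2 -> p2) -> p1) -> ~p1) -> p1) -> ~p3) -> p3) -> p3): 1 > 0.7, so result = 0.7
((((((((p2 -> p2) -> p1) -> ~p1) -> p1) -> ~p3) -> p3) -> p3) -> p3): 0.7 ≤ 0.7, so result = 1
(((((((((p2 -> p2) -> p1) -> ~p1) -> p1) -> ~p3) -> p3) -> p3) -> p3) -> p3): 1 > 0.7, so result = 0.7

0.70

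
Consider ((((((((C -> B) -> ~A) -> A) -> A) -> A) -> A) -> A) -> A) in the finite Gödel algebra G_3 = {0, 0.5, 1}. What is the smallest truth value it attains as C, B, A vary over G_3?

The minimum is attained at C = 0, B = 0, A = 0.5:
  (C -> B): 0 ≤ 0, so result = 1
  ~A: Gödel ¬ of 0.5 = 0 (operand ≠ 0)
  ((C -> B) -> ~A): 1 > 0, so result = 0
  (((C -> B) -> ~A) -> A): 0 ≤ 0.5, so result = 1
  ((((C -> B) -> ~A) -> A) -> A): 1 > 0.5, so result = 0.5
  (((((C -> B) -> ~A) -> A) -> A) -> A): 0.5 ≤ 0.5, so result = 1
  ((((((C -> B) -> ~A) -> A) -> A) -> A) -> A): 1 > 0.5, so result = 0.5
  (((((((C -> B) -> ~A) -> A) -> A) -> A) -> A) -> A): 0.5 ≤ 0.5, so result = 1
  ((((((((C -> B) -> ~A) -> A) -> A) -> A) -> A) -> A) -> A): 1 > 0.5, so result = 0.5
Checking all 27 assignments confirms none give a value below 0.50.

0.50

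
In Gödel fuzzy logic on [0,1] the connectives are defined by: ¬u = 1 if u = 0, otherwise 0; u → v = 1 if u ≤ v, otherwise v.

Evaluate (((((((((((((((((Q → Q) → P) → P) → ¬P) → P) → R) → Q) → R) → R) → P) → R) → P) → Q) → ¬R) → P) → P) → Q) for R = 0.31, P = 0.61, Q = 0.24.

(Q → Q): 0.24 ≤ 0.24, so result = 1
((Q → Q) → P): 1 > 0.61, so result = 0.61
(((Q → Q) → P) → P): 0.61 ≤ 0.61, so result = 1
¬P: Gödel ¬ of 0.61 = 0 (operand ≠ 0)
((((Q → Q) → P) → P) → ¬P): 1 > 0, so result = 0
(((((Q → Q) → P) → P) → ¬P) → P): 0 ≤ 0.61, so result = 1
((((((Q → Q) → P) → P) → ¬P) → P) → R): 1 > 0.31, so result = 0.31
(((((((Q → Q) → P) → P) → ¬P) → P) → R) → Q): 0.31 > 0.24, so result = 0.24
((((((((Q → Q) → P) → P) → ¬P) → P) → R) → Q) → R): 0.24 ≤ 0.31, so result = 1
(((((((((Q → Q) → P) → P) → ¬P) → P) → R) → Q) → R) → R): 1 > 0.31, so result = 0.31
((((((((((Q → Q) → P) → P) → ¬P) → P) → R) → Q) → R) → R) → P): 0.31 ≤ 0.61, so result = 1
(((((((((((Q → Q) → P) → P) → ¬P) → P) → R) → Q) → R) → R) → P) → R): 1 > 0.31, so result = 0.31
((((((((((((Q → Q) → P) → P) → ¬P) → P) → R) → Q) → R) → R) → P) → R) → P): 0.31 ≤ 0.61, so result = 1
(((((((((((((Q → Q) → P) → P) → ¬P) → P) → R) → Q) → R) → R) → P) → R) → P) → Q): 1 > 0.24, so result = 0.24
¬R: Gödel ¬ of 0.31 = 0 (operand ≠ 0)
((((((((((((((Q → Q) → P) → P) → ¬P) → P) → R) → Q) → R) → R) → P) → R) → P) → Q) → ¬R): 0.24 > 0, so result = 0
(((((((((((((((Q → Q) → P) → P) → ¬P) → P) → R) → Q) → R) → R) → P) → R) → P) → Q) → ¬R) → P): 0 ≤ 0.61, so result = 1
((((((((((((((((Q → Q) → P) → P) → ¬P) → P) → R) → Q) → R) → R) → P) → R) → P) → Q) → ¬R) → P) → P): 1 > 0.61, so result = 0.61
(((((((((((((((((Q → Q) → P) → P) → ¬P) → P) → R) → Q) → R) → R) → P) → R) → P) → Q) → ¬R) → P) → P) → Q): 0.61 > 0.24, so result = 0.24

0.24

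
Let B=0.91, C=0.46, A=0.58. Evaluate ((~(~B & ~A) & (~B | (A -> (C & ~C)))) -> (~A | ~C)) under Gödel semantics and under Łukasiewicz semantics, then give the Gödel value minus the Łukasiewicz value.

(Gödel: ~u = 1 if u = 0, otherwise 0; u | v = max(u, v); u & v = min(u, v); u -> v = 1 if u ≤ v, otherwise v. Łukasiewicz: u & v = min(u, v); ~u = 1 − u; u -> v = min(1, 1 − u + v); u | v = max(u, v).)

Gödel evaluation:
  ~B: Gödel ¬ of 0.91 = 0 (operand ≠ 0)
  ~A: Gödel ¬ of 0.58 = 0 (operand ≠ 0)
  (~B & ~A) = min(0, 0) = 0
  ~(~B & ~A): Gödel ¬ of 0 = 1 (operand is 0)
  ~B: Gödel ¬ of 0.91 = 0 (operand ≠ 0)
  ~C: Gödel ¬ of 0.46 = 0 (operand ≠ 0)
  (C & ~C) = min(0.46, 0) = 0
  (A -> (C & ~C)): 0.58 > 0, so result = 0
  (~B | (A -> (C & ~C))) = max(0, 0) = 0
  (~(~B & ~A) & (~B | (A -> (C & ~C)))) = min(1, 0) = 0
  ~A: Gödel ¬ of 0.58 = 0 (operand ≠ 0)
  ~C: Gödel ¬ of 0.46 = 0 (operand ≠ 0)
  (~A | ~C) = max(0, 0) = 0
  ((~(~B & ~A) & (~B | (A -> (C & ~C)))) -> (~A | ~C)): 0 ≤ 0, so result = 1
  Gödel value = 1
Łukasiewicz evaluation:
  ~B: Łukasiewicz ¬ gives 1 − 0.91 = 0.09
  ~A: Łukasiewicz ¬ gives 1 − 0.58 = 0.42
  (~B & ~A) = min(0.09, 0.42) = 0.09
  ~(~B & ~A): Łukasiewicz ¬ gives 1 − 0.09 = 0.91
  ~B: Łukasiewicz ¬ gives 1 − 0.91 = 0.09
  ~C: Łukasiewicz ¬ gives 1 − 0.46 = 0.54
  (C & ~C) = min(0.46, 0.54) = 0.46
  (A -> (C & ~C)): min(1, 1 − 0.58 + 0.46) = 0.88
  (~B | (A -> (C & ~C))) = max(0.09, 0.88) = 0.88
  (~(~B & ~A) & (~B | (A -> (C & ~C)))) = min(0.91, 0.88) = 0.88
  ~A: Łukasiewicz ¬ gives 1 − 0.58 = 0.42
  ~C: Łukasiewicz ¬ gives 1 − 0.46 = 0.54
  (~A | ~C) = max(0.42, 0.54) = 0.54
  ((~(~B & ~A) & (~B | (A -> (C & ~C)))) -> (~A | ~C)): min(1, 1 − 0.88 + 0.54) = 0.66
  Łukasiewicz value = 0.66
Difference: 1 − 0.66 = 0.34

0.34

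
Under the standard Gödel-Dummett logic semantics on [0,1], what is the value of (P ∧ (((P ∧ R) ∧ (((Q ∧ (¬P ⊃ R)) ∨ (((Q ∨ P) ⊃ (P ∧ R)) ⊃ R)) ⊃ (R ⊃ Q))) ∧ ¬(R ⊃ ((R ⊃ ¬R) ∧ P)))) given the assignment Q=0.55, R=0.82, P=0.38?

(P ∧ R) = min(0.38, 0.82) = 0.38
¬P: Gödel ¬ of 0.38 = 0 (operand ≠ 0)
(¬P ⊃ R): 0 ≤ 0.82, so result = 1
(Q ∧ (¬P ⊃ R)) = min(0.55, 1) = 0.55
(Q ∨ P) = max(0.55, 0.38) = 0.55
(P ∧ R) = min(0.38, 0.82) = 0.38
((Q ∨ P) ⊃ (P ∧ R)): 0.55 > 0.38, so result = 0.38
(((Q ∨ P) ⊃ (P ∧ R)) ⊃ R): 0.38 ≤ 0.82, so result = 1
((Q ∧ (¬P ⊃ R)) ∨ (((Q ∨ P) ⊃ (P ∧ R)) ⊃ R)) = max(0.55, 1) = 1
(R ⊃ Q): 0.82 > 0.55, so result = 0.55
(((Q ∧ (¬P ⊃ R)) ∨ (((Q ∨ P) ⊃ (P ∧ R)) ⊃ R)) ⊃ (R ⊃ Q)): 1 > 0.55, so result = 0.55
((P ∧ R) ∧ (((Q ∧ (¬P ⊃ R)) ∨ (((Q ∨ P) ⊃ (P ∧ R)) ⊃ R)) ⊃ (R ⊃ Q))) = min(0.38, 0.55) = 0.38
¬R: Gödel ¬ of 0.82 = 0 (operand ≠ 0)
(R ⊃ ¬R): 0.82 > 0, so result = 0
((R ⊃ ¬R) ∧ P) = min(0, 0.38) = 0
(R ⊃ ((R ⊃ ¬R) ∧ P)): 0.82 > 0, so result = 0
¬(R ⊃ ((R ⊃ ¬R) ∧ P)): Gödel ¬ of 0 = 1 (operand is 0)
(((P ∧ R) ∧ (((Q ∧ (¬P ⊃ R)) ∨ (((Q ∨ P) ⊃ (P ∧ R)) ⊃ R)) ⊃ (R ⊃ Q))) ∧ ¬(R ⊃ ((R ⊃ ¬R) ∧ P))) = min(0.38, 1) = 0.38
(P ∧ (((P ∧ R) ∧ (((Q ∧ (¬P ⊃ R)) ∨ (((Q ∨ P) ⊃ (P ∧ R)) ⊃ R)) ⊃ (R ⊃ Q))) ∧ ¬(R ⊃ ((R ⊃ ¬R) ∧ P)))) = min(0.38, 0.38) = 0.38

0.38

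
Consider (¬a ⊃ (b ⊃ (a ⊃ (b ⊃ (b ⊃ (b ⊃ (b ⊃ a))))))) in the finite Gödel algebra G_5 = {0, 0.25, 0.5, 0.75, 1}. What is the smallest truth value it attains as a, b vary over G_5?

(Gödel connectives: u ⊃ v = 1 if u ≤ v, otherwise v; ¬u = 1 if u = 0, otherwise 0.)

Every assignment gives 1. For instance at a = 0, b = 0:
  ¬a: Gödel ¬ of 0 = 1 (operand is 0)
  (b ⊃ a): 0 ≤ 0, so result = 1
  (b ⊃ (b ⊃ a)): 0 ≤ 1, so result = 1
  (b ⊃ (b ⊃ (b ⊃ a))): 0 ≤ 1, so result = 1
  (b ⊃ (b ⊃ (b ⊃ (b ⊃ a)))): 0 ≤ 1, so result = 1
  (a ⊃ (b ⊃ (b ⊃ (b ⊃ (b ⊃ a))))): 0 ≤ 1, so result = 1
  (b ⊃ (a ⊃ (b ⊃ (b ⊃ (b ⊃ (b ⊃ a)))))): 0 ≤ 1, so result = 1
  (¬a ⊃ (b ⊃ (a ⊃ (b ⊃ (b ⊃ (b ⊃ (b ⊃ a))))))): 1 ≤ 1, so result = 1
All 25 assignments give value 1 — the formula is a G_5-tautology.

1.00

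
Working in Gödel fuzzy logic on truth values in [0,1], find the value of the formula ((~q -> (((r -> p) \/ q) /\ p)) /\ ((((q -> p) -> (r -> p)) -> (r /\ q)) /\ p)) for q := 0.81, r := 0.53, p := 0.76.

~q: Gödel ¬ of 0.81 = 0 (operand ≠ 0)
(r -> p): 0.53 ≤ 0.76, so result = 1
((r -> p) \/ q) = max(1, 0.81) = 1
(((r -> p) \/ q) /\ p) = min(1, 0.76) = 0.76
(~q -> (((r -> p) \/ q) /\ p)): 0 ≤ 0.76, so result = 1
(q -> p): 0.81 > 0.76, so result = 0.76
(r -> p): 0.53 ≤ 0.76, so result = 1
((q -> p) -> (r -> p)): 0.76 ≤ 1, so result = 1
(r /\ q) = min(0.53, 0.81) = 0.53
(((q -> p) -> (r -> p)) -> (r /\ q)): 1 > 0.53, so result = 0.53
((((q -> p) -> (r -> p)) -> (r /\ q)) /\ p) = min(0.53, 0.76) = 0.53
((~q -> (((r -> p) \/ q) /\ p)) /\ ((((q -> p) -> (r -> p)) -> (r /\ q)) /\ p)) = min(1, 0.53) = 0.53

0.53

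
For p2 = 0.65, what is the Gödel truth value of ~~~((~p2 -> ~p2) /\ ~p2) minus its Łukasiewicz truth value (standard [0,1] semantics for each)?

0.35

Gödel evaluation:
  ~p2: Gödel ¬ of 0.65 = 0 (operand ≠ 0)
  ~p2: Gödel ¬ of 0.65 = 0 (operand ≠ 0)
  (~p2 -> ~p2): 0 ≤ 0, so result = 1
  ~p2: Gödel ¬ of 0.65 = 0 (operand ≠ 0)
  ((~p2 -> ~p2) /\ ~p2) = min(1, 0) = 0
  ~((~p2 -> ~p2) /\ ~p2): Gödel ¬ of 0 = 1 (operand is 0)
  ~~((~p2 -> ~p2) /\ ~p2): Gödel ¬ of 1 = 0 (operand ≠ 0)
  ~~~((~p2 -> ~p2) /\ ~p2): Gödel ¬ of 0 = 1 (operand is 0)
  Gödel value = 1
Łukasiewicz evaluation:
  ~p2: Łukasiewicz ¬ gives 1 − 0.65 = 0.35
  ~p2: Łukasiewicz ¬ gives 1 − 0.65 = 0.35
  (~p2 -> ~p2): min(1, 1 − 0.35 + 0.35) = 1
  ~p2: Łukasiewicz ¬ gives 1 − 0.65 = 0.35
  ((~p2 -> ~p2) /\ ~p2) = min(1, 0.35) = 0.35
  ~((~p2 -> ~p2) /\ ~p2): Łukasiewicz ¬ gives 1 − 0.35 = 0.65
  ~~((~p2 -> ~p2) /\ ~p2): Łukasiewicz ¬ gives 1 − 0.65 = 0.35
  ~~~((~p2 -> ~p2) /\ ~p2): Łukasiewicz ¬ gives 1 − 0.35 = 0.65
  Łukasiewicz value = 0.65
Difference: 1 − 0.65 = 0.35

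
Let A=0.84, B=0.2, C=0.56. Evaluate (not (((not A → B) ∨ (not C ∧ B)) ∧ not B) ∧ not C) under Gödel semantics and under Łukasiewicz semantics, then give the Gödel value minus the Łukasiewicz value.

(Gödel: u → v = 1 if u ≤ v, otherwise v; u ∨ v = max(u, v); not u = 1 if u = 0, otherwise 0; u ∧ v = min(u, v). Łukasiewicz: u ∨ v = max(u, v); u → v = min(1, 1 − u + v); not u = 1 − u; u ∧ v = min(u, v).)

-0.20

Gödel evaluation:
  not A: Gödel ¬ of 0.84 = 0 (operand ≠ 0)
  (not A → B): 0 ≤ 0.2, so result = 1
  not C: Gödel ¬ of 0.56 = 0 (operand ≠ 0)
  (not C ∧ B) = min(0, 0.2) = 0
  ((not A → B) ∨ (not C ∧ B)) = max(1, 0) = 1
  not B: Gödel ¬ of 0.2 = 0 (operand ≠ 0)
  (((not A → B) ∨ (not C ∧ B)) ∧ not B) = min(1, 0) = 0
  not (((not A → B) ∨ (not C ∧ B)) ∧ not B): Gödel ¬ of 0 = 1 (operand is 0)
  not C: Gödel ¬ of 0.56 = 0 (operand ≠ 0)
  (not (((not A → B) ∨ (not C ∧ B)) ∧ not B) ∧ not C) = min(1, 0) = 0
  Gödel value = 0
Łukasiewicz evaluation:
  not A: Łukasiewicz ¬ gives 1 − 0.84 = 0.16
  (not A → B): min(1, 1 − 0.16 + 0.2) = 1
  not C: Łukasiewicz ¬ gives 1 − 0.56 = 0.44
  (not C ∧ B) = min(0.44, 0.2) = 0.2
  ((not A → B) ∨ (not C ∧ B)) = max(1, 0.2) = 1
  not B: Łukasiewicz ¬ gives 1 − 0.2 = 0.8
  (((not A → B) ∨ (not C ∧ B)) ∧ not B) = min(1, 0.8) = 0.8
  not (((not A → B) ∨ (not C ∧ B)) ∧ not B): Łukasiewicz ¬ gives 1 − 0.8 = 0.2
  not C: Łukasiewicz ¬ gives 1 − 0.56 = 0.44
  (not (((not A → B) ∨ (not C ∧ B)) ∧ not B) ∧ not C) = min(0.2, 0.44) = 0.2
  Łukasiewicz value = 0.2
Difference: 0 − 0.2 = -0.20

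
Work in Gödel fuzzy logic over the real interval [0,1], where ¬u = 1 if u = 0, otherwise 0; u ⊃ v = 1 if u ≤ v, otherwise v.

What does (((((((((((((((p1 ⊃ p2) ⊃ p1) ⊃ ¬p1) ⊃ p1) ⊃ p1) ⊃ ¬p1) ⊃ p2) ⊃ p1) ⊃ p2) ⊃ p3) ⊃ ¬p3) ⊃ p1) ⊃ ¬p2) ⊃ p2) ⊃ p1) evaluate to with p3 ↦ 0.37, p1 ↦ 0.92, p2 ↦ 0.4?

(p1 ⊃ p2): 0.92 > 0.4, so result = 0.4
((p1 ⊃ p2) ⊃ p1): 0.4 ≤ 0.92, so result = 1
¬p1: Gödel ¬ of 0.92 = 0 (operand ≠ 0)
(((p1 ⊃ p2) ⊃ p1) ⊃ ¬p1): 1 > 0, so result = 0
((((p1 ⊃ p2) ⊃ p1) ⊃ ¬p1) ⊃ p1): 0 ≤ 0.92, so result = 1
(((((p1 ⊃ p2) ⊃ p1) ⊃ ¬p1) ⊃ p1) ⊃ p1): 1 > 0.92, so result = 0.92
¬p1: Gödel ¬ of 0.92 = 0 (operand ≠ 0)
((((((p1 ⊃ p2) ⊃ p1) ⊃ ¬p1) ⊃ p1) ⊃ p1) ⊃ ¬p1): 0.92 > 0, so result = 0
(((((((p1 ⊃ p2) ⊃ p1) ⊃ ¬p1) ⊃ p1) ⊃ p1) ⊃ ¬p1) ⊃ p2): 0 ≤ 0.4, so result = 1
((((((((p1 ⊃ p2) ⊃ p1) ⊃ ¬p1) ⊃ p1) ⊃ p1) ⊃ ¬p1) ⊃ p2) ⊃ p1): 1 > 0.92, so result = 0.92
(((((((((p1 ⊃ p2) ⊃ p1) ⊃ ¬p1) ⊃ p1) ⊃ p1) ⊃ ¬p1) ⊃ p2) ⊃ p1) ⊃ p2): 0.92 > 0.4, so result = 0.4
((((((((((p1 ⊃ p2) ⊃ p1) ⊃ ¬p1) ⊃ p1) ⊃ p1) ⊃ ¬p1) ⊃ p2) ⊃ p1) ⊃ p2) ⊃ p3): 0.4 > 0.37, so result = 0.37
¬p3: Gödel ¬ of 0.37 = 0 (operand ≠ 0)
(((((((((((p1 ⊃ p2) ⊃ p1) ⊃ ¬p1) ⊃ p1) ⊃ p1) ⊃ ¬p1) ⊃ p2) ⊃ p1) ⊃ p2) ⊃ p3) ⊃ ¬p3): 0.37 > 0, so result = 0
((((((((((((p1 ⊃ p2) ⊃ p1) ⊃ ¬p1) ⊃ p1) ⊃ p1) ⊃ ¬p1) ⊃ p2) ⊃ p1) ⊃ p2) ⊃ p3) ⊃ ¬p3) ⊃ p1): 0 ≤ 0.92, so result = 1
¬p2: Gödel ¬ of 0.4 = 0 (operand ≠ 0)
(((((((((((((p1 ⊃ p2) ⊃ p1) ⊃ ¬p1) ⊃ p1) ⊃ p1) ⊃ ¬p1) ⊃ p2) ⊃ p1) ⊃ p2) ⊃ p3) ⊃ ¬p3) ⊃ p1) ⊃ ¬p2): 1 > 0, so result = 0
((((((((((((((p1 ⊃ p2) ⊃ p1) ⊃ ¬p1) ⊃ p1) ⊃ p1) ⊃ ¬p1) ⊃ p2) ⊃ p1) ⊃ p2) ⊃ p3) ⊃ ¬p3) ⊃ p1) ⊃ ¬p2) ⊃ p2): 0 ≤ 0.4, so result = 1
(((((((((((((((p1 ⊃ p2) ⊃ p1) ⊃ ¬p1) ⊃ p1) ⊃ p1) ⊃ ¬p1) ⊃ p2) ⊃ p1) ⊃ p2) ⊃ p3) ⊃ ¬p3) ⊃ p1) ⊃ ¬p2) ⊃ p2) ⊃ p1): 1 > 0.92, so result = 0.92

0.92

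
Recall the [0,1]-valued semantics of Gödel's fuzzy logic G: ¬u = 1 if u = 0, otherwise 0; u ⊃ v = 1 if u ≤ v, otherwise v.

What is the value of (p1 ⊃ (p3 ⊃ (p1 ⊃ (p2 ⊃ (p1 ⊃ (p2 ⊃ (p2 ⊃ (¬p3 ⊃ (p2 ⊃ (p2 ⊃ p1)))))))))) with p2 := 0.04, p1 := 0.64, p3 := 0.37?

1.00

¬p3: Gödel ¬ of 0.37 = 0 (operand ≠ 0)
(p2 ⊃ p1): 0.04 ≤ 0.64, so result = 1
(p2 ⊃ (p2 ⊃ p1)): 0.04 ≤ 1, so result = 1
(¬p3 ⊃ (p2 ⊃ (p2 ⊃ p1))): 0 ≤ 1, so result = 1
(p2 ⊃ (¬p3 ⊃ (p2 ⊃ (p2 ⊃ p1)))): 0.04 ≤ 1, so result = 1
(p2 ⊃ (p2 ⊃ (¬p3 ⊃ (p2 ⊃ (p2 ⊃ p1))))): 0.04 ≤ 1, so result = 1
(p1 ⊃ (p2 ⊃ (p2 ⊃ (¬p3 ⊃ (p2 ⊃ (p2 ⊃ p1)))))): 0.64 ≤ 1, so result = 1
(p2 ⊃ (p1 ⊃ (p2 ⊃ (p2 ⊃ (¬p3 ⊃ (p2 ⊃ (p2 ⊃ p1))))))): 0.04 ≤ 1, so result = 1
(p1 ⊃ (p2 ⊃ (p1 ⊃ (p2 ⊃ (p2 ⊃ (¬p3 ⊃ (p2 ⊃ (p2 ⊃ p1)))))))): 0.64 ≤ 1, so result = 1
(p3 ⊃ (p1 ⊃ (p2 ⊃ (p1 ⊃ (p2 ⊃ (p2 ⊃ (¬p3 ⊃ (p2 ⊃ (p2 ⊃ p1))))))))): 0.37 ≤ 1, so result = 1
(p1 ⊃ (p3 ⊃ (p1 ⊃ (p2 ⊃ (p1 ⊃ (p2 ⊃ (p2 ⊃ (¬p3 ⊃ (p2 ⊃ (p2 ⊃ p1)))))))))): 0.64 ≤ 1, so result = 1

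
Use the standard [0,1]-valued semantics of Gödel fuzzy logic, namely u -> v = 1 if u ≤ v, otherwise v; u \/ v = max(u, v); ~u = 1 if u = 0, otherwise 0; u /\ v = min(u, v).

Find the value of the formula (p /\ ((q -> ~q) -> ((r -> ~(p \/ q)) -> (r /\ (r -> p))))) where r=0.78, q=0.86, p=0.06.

~q: Gödel ¬ of 0.86 = 0 (operand ≠ 0)
(q -> ~q): 0.86 > 0, so result = 0
(p \/ q) = max(0.06, 0.86) = 0.86
~(p \/ q): Gödel ¬ of 0.86 = 0 (operand ≠ 0)
(r -> ~(p \/ q)): 0.78 > 0, so result = 0
(r -> p): 0.78 > 0.06, so result = 0.06
(r /\ (r -> p)) = min(0.78, 0.06) = 0.06
((r -> ~(p \/ q)) -> (r /\ (r -> p))): 0 ≤ 0.06, so result = 1
((q -> ~q) -> ((r -> ~(p \/ q)) -> (r /\ (r -> p)))): 0 ≤ 1, so result = 1
(p /\ ((q -> ~q) -> ((r -> ~(p \/ q)) -> (r /\ (r -> p))))) = min(0.06, 1) = 0.06

0.06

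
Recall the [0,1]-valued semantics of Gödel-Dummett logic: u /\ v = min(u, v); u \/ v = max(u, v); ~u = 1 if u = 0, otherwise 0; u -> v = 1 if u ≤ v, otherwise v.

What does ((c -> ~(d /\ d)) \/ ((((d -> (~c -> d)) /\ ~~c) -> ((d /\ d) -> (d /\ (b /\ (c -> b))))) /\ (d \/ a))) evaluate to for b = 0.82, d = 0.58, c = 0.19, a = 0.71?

0.71

(d /\ d) = min(0.58, 0.58) = 0.58
~(d /\ d): Gödel ¬ of 0.58 = 0 (operand ≠ 0)
(c -> ~(d /\ d)): 0.19 > 0, so result = 0
~c: Gödel ¬ of 0.19 = 0 (operand ≠ 0)
(~c -> d): 0 ≤ 0.58, so result = 1
(d -> (~c -> d)): 0.58 ≤ 1, so result = 1
~c: Gödel ¬ of 0.19 = 0 (operand ≠ 0)
~~c: Gödel ¬ of 0 = 1 (operand is 0)
((d -> (~c -> d)) /\ ~~c) = min(1, 1) = 1
(d /\ d) = min(0.58, 0.58) = 0.58
(c -> b): 0.19 ≤ 0.82, so result = 1
(b /\ (c -> b)) = min(0.82, 1) = 0.82
(d /\ (b /\ (c -> b))) = min(0.58, 0.82) = 0.58
((d /\ d) -> (d /\ (b /\ (c -> b)))): 0.58 ≤ 0.58, so result = 1
(((d -> (~c -> d)) /\ ~~c) -> ((d /\ d) -> (d /\ (b /\ (c -> b))))): 1 ≤ 1, so result = 1
(d \/ a) = max(0.58, 0.71) = 0.71
((((d -> (~c -> d)) /\ ~~c) -> ((d /\ d) -> (d /\ (b /\ (c -> b))))) /\ (d \/ a)) = min(1, 0.71) = 0.71
((c -> ~(d /\ d)) \/ ((((d -> (~c -> d)) /\ ~~c) -> ((d /\ d) -> (d /\ (b /\ (c -> b))))) /\ (d \/ a))) = max(0, 0.71) = 0.71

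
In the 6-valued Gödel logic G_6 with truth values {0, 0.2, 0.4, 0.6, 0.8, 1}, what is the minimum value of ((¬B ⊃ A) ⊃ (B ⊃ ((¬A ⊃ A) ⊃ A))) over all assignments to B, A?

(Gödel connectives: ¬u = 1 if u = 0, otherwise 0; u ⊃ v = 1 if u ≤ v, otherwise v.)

The minimum is attained at B = 0.4, A = 0.2:
  ¬B: Gödel ¬ of 0.4 = 0 (operand ≠ 0)
  (¬B ⊃ A): 0 ≤ 0.2, so result = 1
  ¬A: Gödel ¬ of 0.2 = 0 (operand ≠ 0)
  (¬A ⊃ A): 0 ≤ 0.2, so result = 1
  ((¬A ⊃ A) ⊃ A): 1 > 0.2, so result = 0.2
  (B ⊃ ((¬A ⊃ A) ⊃ A)): 0.4 > 0.2, so result = 0.2
  ((¬B ⊃ A) ⊃ (B ⊃ ((¬A ⊃ A) ⊃ A))): 1 > 0.2, so result = 0.2
Checking all 36 assignments confirms none give a value below 0.20.

0.20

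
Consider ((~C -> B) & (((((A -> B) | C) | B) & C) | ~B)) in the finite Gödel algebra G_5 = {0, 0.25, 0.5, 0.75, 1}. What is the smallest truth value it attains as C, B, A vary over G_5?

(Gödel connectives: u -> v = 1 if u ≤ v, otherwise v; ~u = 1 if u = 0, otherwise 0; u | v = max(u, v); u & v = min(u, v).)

The minimum is attained at C = 0, B = 0, A = 0:
  ~C: Gödel ¬ of 0 = 1 (operand is 0)
  (~C -> B): 1 > 0, so result = 0
  (A -> B): 0 ≤ 0, so result = 1
  ((A -> B) | C) = max(1, 0) = 1
  (((A -> B) | C) | B) = max(1, 0) = 1
  ((((A -> B) | C) | B) & C) = min(1, 0) = 0
  ~B: Gödel ¬ of 0 = 1 (operand is 0)
  (((((A -> B) | C) | B) & C) | ~B) = max(0, 1) = 1
  ((~C -> B) & (((((A -> B) | C) | B) & C) | ~B)) = min(0, 1) = 0
Checking all 125 assignments confirms none give a value below 0.00.

0.00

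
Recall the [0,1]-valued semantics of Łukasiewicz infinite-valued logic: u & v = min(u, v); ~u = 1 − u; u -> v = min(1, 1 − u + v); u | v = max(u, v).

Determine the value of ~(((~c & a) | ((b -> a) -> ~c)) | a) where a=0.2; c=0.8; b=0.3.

~c: Łukasiewicz ¬ gives 1 − 0.8 = 0.2
(~c & a) = min(0.2, 0.2) = 0.2
(b -> a): min(1, 1 − 0.3 + 0.2) = 0.9
~c: Łukasiewicz ¬ gives 1 − 0.8 = 0.2
((b -> a) -> ~c): min(1, 1 − 0.9 + 0.2) = 0.3
((~c & a) | ((b -> a) -> ~c)) = max(0.2, 0.3) = 0.3
(((~c & a) | ((b -> a) -> ~c)) | a) = max(0.3, 0.2) = 0.3
~(((~c & a) | ((b -> a) -> ~c)) | a): Łukasiewicz ¬ gives 1 − 0.3 = 0.7

0.70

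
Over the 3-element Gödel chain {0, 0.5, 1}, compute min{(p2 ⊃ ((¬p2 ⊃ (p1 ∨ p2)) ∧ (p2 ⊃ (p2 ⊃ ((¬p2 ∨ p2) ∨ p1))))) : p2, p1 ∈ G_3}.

1.00

Every assignment gives 1. For instance at p2 = 0, p1 = 0:
  ¬p2: Gödel ¬ of 0 = 1 (operand is 0)
  (p1 ∨ p2) = max(0, 0) = 0
  (¬p2 ⊃ (p1 ∨ p2)): 1 > 0, so result = 0
  ¬p2: Gödel ¬ of 0 = 1 (operand is 0)
  (¬p2 ∨ p2) = max(1, 0) = 1
  ((¬p2 ∨ p2) ∨ p1) = max(1, 0) = 1
  (p2 ⊃ ((¬p2 ∨ p2) ∨ p1)): 0 ≤ 1, so result = 1
  (p2 ⊃ (p2 ⊃ ((¬p2 ∨ p2) ∨ p1))): 0 ≤ 1, so result = 1
  ((¬p2 ⊃ (p1 ∨ p2)) ∧ (p2 ⊃ (p2 ⊃ ((¬p2 ∨ p2) ∨ p1)))) = min(0, 1) = 0
  (p2 ⊃ ((¬p2 ⊃ (p1 ∨ p2)) ∧ (p2 ⊃ (p2 ⊃ ((¬p2 ∨ p2) ∨ p1))))): 0 ≤ 0, so result = 1
All 9 assignments give value 1 — the formula is a G_3-tautology.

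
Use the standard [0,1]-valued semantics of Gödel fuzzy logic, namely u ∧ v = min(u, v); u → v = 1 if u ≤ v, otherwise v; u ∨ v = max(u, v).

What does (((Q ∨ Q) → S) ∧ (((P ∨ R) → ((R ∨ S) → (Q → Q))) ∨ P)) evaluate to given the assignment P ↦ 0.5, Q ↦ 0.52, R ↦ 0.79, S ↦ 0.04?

0.04

(Q ∨ Q) = max(0.52, 0.52) = 0.52
((Q ∨ Q) → S): 0.52 > 0.04, so result = 0.04
(P ∨ R) = max(0.5, 0.79) = 0.79
(R ∨ S) = max(0.79, 0.04) = 0.79
(Q → Q): 0.52 ≤ 0.52, so result = 1
((R ∨ S) → (Q → Q)): 0.79 ≤ 1, so result = 1
((P ∨ R) → ((R ∨ S) → (Q → Q))): 0.79 ≤ 1, so result = 1
(((P ∨ R) → ((R ∨ S) → (Q → Q))) ∨ P) = max(1, 0.5) = 1
(((Q ∨ Q) → S) ∧ (((P ∨ R) → ((R ∨ S) → (Q → Q))) ∨ P)) = min(0.04, 1) = 0.04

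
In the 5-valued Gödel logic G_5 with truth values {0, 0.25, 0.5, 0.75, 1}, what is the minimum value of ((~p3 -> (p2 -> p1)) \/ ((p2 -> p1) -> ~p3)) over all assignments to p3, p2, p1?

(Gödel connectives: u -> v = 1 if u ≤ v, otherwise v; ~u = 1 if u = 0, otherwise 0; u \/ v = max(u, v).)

1.00

Every assignment gives 1. For instance at p3 = 0, p2 = 0, p1 = 0:
  ~p3: Gödel ¬ of 0 = 1 (operand is 0)
  (p2 -> p1): 0 ≤ 0, so result = 1
  (~p3 -> (p2 -> p1)): 1 ≤ 1, so result = 1
  (p2 -> p1): 0 ≤ 0, so result = 1
  ~p3: Gödel ¬ of 0 = 1 (operand is 0)
  ((p2 -> p1) -> ~p3): 1 ≤ 1, so result = 1
  ((~p3 -> (p2 -> p1)) \/ ((p2 -> p1) -> ~p3)) = max(1, 1) = 1
All 125 assignments give value 1 — the formula is a G_5-tautology.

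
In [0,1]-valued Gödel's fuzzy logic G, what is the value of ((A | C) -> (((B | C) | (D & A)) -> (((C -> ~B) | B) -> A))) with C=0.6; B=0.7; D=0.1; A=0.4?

0.40

(A | C) = max(0.4, 0.6) = 0.6
(B | C) = max(0.7, 0.6) = 0.7
(D & A) = min(0.1, 0.4) = 0.1
((B | C) | (D & A)) = max(0.7, 0.1) = 0.7
~B: Gödel ¬ of 0.7 = 0 (operand ≠ 0)
(C -> ~B): 0.6 > 0, so result = 0
((C -> ~B) | B) = max(0, 0.7) = 0.7
(((C -> ~B) | B) -> A): 0.7 > 0.4, so result = 0.4
(((B | C) | (D & A)) -> (((C -> ~B) | B) -> A)): 0.7 > 0.4, so result = 0.4
((A | C) -> (((B | C) | (D & A)) -> (((C -> ~B) | B) -> A))): 0.6 > 0.4, so result = 0.4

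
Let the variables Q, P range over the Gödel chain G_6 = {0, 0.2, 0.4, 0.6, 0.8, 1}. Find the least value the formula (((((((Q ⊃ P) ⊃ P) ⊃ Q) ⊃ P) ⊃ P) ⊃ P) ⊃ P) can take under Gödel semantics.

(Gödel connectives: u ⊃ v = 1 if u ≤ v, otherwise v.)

The minimum is attained at Q = 0, P = 0.2:
  (Q ⊃ P): 0 ≤ 0.2, so result = 1
  ((Q ⊃ P) ⊃ P): 1 > 0.2, so result = 0.2
  (((Q ⊃ P) ⊃ P) ⊃ Q): 0.2 > 0, so result = 0
  ((((Q ⊃ P) ⊃ P) ⊃ Q) ⊃ P): 0 ≤ 0.2, so result = 1
  (((((Q ⊃ P) ⊃ P) ⊃ Q) ⊃ P) ⊃ P): 1 > 0.2, so result = 0.2
  ((((((Q ⊃ P) ⊃ P) ⊃ Q) ⊃ P) ⊃ P) ⊃ P): 0.2 ≤ 0.2, so result = 1
  (((((((Q ⊃ P) ⊃ P) ⊃ Q) ⊃ P) ⊃ P) ⊃ P) ⊃ P): 1 > 0.2, so result = 0.2
Checking all 36 assignments confirms none give a value below 0.20.

0.20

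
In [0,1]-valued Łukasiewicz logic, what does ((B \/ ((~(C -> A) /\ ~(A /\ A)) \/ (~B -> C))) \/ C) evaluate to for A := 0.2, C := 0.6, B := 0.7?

(C -> A): min(1, 1 − 0.6 + 0.2) = 0.6
~(C -> A): Łukasiewicz ¬ gives 1 − 0.6 = 0.4
(A /\ A) = min(0.2, 0.2) = 0.2
~(A /\ A): Łukasiewicz ¬ gives 1 − 0.2 = 0.8
(~(C -> A) /\ ~(A /\ A)) = min(0.4, 0.8) = 0.4
~B: Łukasiewicz ¬ gives 1 − 0.7 = 0.3
(~B -> C): min(1, 1 − 0.3 + 0.6) = 1
((~(C -> A) /\ ~(A /\ A)) \/ (~B -> C)) = max(0.4, 1) = 1
(B \/ ((~(C -> A) /\ ~(A /\ A)) \/ (~B -> C))) = max(0.7, 1) = 1
((B \/ ((~(C -> A) /\ ~(A /\ A)) \/ (~B -> C))) \/ C) = max(1, 0.6) = 1

1.00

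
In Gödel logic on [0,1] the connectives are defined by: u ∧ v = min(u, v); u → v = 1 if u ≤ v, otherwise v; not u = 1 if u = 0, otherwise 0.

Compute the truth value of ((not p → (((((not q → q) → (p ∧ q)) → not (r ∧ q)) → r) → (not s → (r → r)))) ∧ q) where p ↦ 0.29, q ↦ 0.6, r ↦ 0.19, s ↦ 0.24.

0.60

not p: Gödel ¬ of 0.29 = 0 (operand ≠ 0)
not q: Gödel ¬ of 0.6 = 0 (operand ≠ 0)
(not q → q): 0 ≤ 0.6, so result = 1
(p ∧ q) = min(0.29, 0.6) = 0.29
((not q → q) → (p ∧ q)): 1 > 0.29, so result = 0.29
(r ∧ q) = min(0.19, 0.6) = 0.19
not (r ∧ q): Gödel ¬ of 0.19 = 0 (operand ≠ 0)
(((not q → q) → (p ∧ q)) → not (r ∧ q)): 0.29 > 0, so result = 0
((((not q → q) → (p ∧ q)) → not (r ∧ q)) → r): 0 ≤ 0.19, so result = 1
not s: Gödel ¬ of 0.24 = 0 (operand ≠ 0)
(r → r): 0.19 ≤ 0.19, so result = 1
(not s → (r → r)): 0 ≤ 1, so result = 1
(((((not q → q) → (p ∧ q)) → not (r ∧ q)) → r) → (not s → (r → r))): 1 ≤ 1, so result = 1
(not p → (((((not q → q) → (p ∧ q)) → not (r ∧ q)) → r) → (not s → (r → r)))): 0 ≤ 1, so result = 1
((not p → (((((not q → q) → (p ∧ q)) → not (r ∧ q)) → r) → (not s → (r → r)))) ∧ q) = min(1, 0.6) = 0.6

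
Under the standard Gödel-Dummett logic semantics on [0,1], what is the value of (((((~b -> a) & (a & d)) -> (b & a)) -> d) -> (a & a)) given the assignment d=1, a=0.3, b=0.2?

~b: Gödel ¬ of 0.2 = 0 (operand ≠ 0)
(~b -> a): 0 ≤ 0.3, so result = 1
(a & d) = min(0.3, 1) = 0.3
((~b -> a) & (a & d)) = min(1, 0.3) = 0.3
(b & a) = min(0.2, 0.3) = 0.2
(((~b -> a) & (a & d)) -> (b & a)): 0.3 > 0.2, so result = 0.2
((((~b -> a) & (a & d)) -> (b & a)) -> d): 0.2 ≤ 1, so result = 1
(a & a) = min(0.3, 0.3) = 0.3
(((((~b -> a) & (a & d)) -> (b & a)) -> d) -> (a & a)): 1 > 0.3, so result = 0.3

0.30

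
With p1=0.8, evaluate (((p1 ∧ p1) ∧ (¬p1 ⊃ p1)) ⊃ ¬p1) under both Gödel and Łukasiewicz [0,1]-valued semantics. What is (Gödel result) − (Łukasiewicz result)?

Gödel evaluation:
  (p1 ∧ p1) = min(0.8, 0.8) = 0.8
  ¬p1: Gödel ¬ of 0.8 = 0 (operand ≠ 0)
  (¬p1 ⊃ p1): 0 ≤ 0.8, so result = 1
  ((p1 ∧ p1) ∧ (¬p1 ⊃ p1)) = min(0.8, 1) = 0.8
  ¬p1: Gödel ¬ of 0.8 = 0 (operand ≠ 0)
  (((p1 ∧ p1) ∧ (¬p1 ⊃ p1)) ⊃ ¬p1): 0.8 > 0, so result = 0
  Gödel value = 0
Łukasiewicz evaluation:
  (p1 ∧ p1) = min(0.8, 0.8) = 0.8
  ¬p1: Łukasiewicz ¬ gives 1 − 0.8 = 0.2
  (¬p1 ⊃ p1): min(1, 1 − 0.2 + 0.8) = 1
  ((p1 ∧ p1) ∧ (¬p1 ⊃ p1)) = min(0.8, 1) = 0.8
  ¬p1: Łukasiewicz ¬ gives 1 − 0.8 = 0.2
  (((p1 ∧ p1) ∧ (¬p1 ⊃ p1)) ⊃ ¬p1): min(1, 1 − 0.8 + 0.2) = 0.4
  Łukasiewicz value = 0.4
Difference: 0 − 0.4 = -0.40

-0.40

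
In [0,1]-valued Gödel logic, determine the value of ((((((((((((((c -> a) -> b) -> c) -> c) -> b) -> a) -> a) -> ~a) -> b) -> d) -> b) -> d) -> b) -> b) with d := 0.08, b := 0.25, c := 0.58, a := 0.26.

(c -> a): 0.58 > 0.26, so result = 0.26
((c -> a) -> b): 0.26 > 0.25, so result = 0.25
(((c -> a) -> b) -> c): 0.25 ≤ 0.58, so result = 1
((((c -> a) -> b) -> c) -> c): 1 > 0.58, so result = 0.58
(((((c -> a) -> b) -> c) -> c) -> b): 0.58 > 0.25, so result = 0.25
((((((c -> a) -> b) -> c) -> c) -> b) -> a): 0.25 ≤ 0.26, so result = 1
(((((((c -> a) -> b) -> c) -> c) -> b) -> a) -> a): 1 > 0.26, so result = 0.26
~a: Gödel ¬ of 0.26 = 0 (operand ≠ 0)
((((((((c -> a) -> b) -> c) -> c) -> b) -> a) -> a) -> ~a): 0.26 > 0, so result = 0
(((((((((c -> a) -> b) -> c) -> c) -> b) -> a) -> a) -> ~a) -> b): 0 ≤ 0.25, so result = 1
((((((((((c -> a) -> b) -> c) -> c) -> b) -> a) -> a) -> ~a) -> b) -> d): 1 > 0.08, so result = 0.08
(((((((((((c -> a) -> b) -> c) -> c) -> b) -> a) -> a) -> ~a) -> b) -> d) -> b): 0.08 ≤ 0.25, so result = 1
((((((((((((c -> a) -> b) -> c) -> c) -> b) -> a) -> a) -> ~a) -> b) -> d) -> b) -> d): 1 > 0.08, so result = 0.08
(((((((((((((c -> a) -> b) -> c) -> c) -> b) -> a) -> a) -> ~a) -> b) -> d) -> b) -> d) -> b): 0.08 ≤ 0.25, so result = 1
((((((((((((((c -> a) -> b) -> c) -> c) -> b) -> a) -> a) -> ~a) -> b) -> d) -> b) -> d) -> b) -> b): 1 > 0.25, so result = 0.25

0.25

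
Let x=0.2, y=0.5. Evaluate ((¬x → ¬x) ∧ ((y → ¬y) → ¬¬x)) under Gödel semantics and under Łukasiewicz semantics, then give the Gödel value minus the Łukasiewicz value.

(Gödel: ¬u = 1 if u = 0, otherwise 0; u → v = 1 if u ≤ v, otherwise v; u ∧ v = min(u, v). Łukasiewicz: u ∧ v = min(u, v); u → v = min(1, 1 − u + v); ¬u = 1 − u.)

0.80

Gödel evaluation:
  ¬x: Gödel ¬ of 0.2 = 0 (operand ≠ 0)
  ¬x: Gödel ¬ of 0.2 = 0 (operand ≠ 0)
  (¬x → ¬x): 0 ≤ 0, so result = 1
  ¬y: Gödel ¬ of 0.5 = 0 (operand ≠ 0)
  (y → ¬y): 0.5 > 0, so result = 0
  ¬x: Gödel ¬ of 0.2 = 0 (operand ≠ 0)
  ¬¬x: Gödel ¬ of 0 = 1 (operand is 0)
  ((y → ¬y) → ¬¬x): 0 ≤ 1, so result = 1
  ((¬x → ¬x) ∧ ((y → ¬y) → ¬¬x)) = min(1, 1) = 1
  Gödel value = 1
Łukasiewicz evaluation:
  ¬x: Łukasiewicz ¬ gives 1 − 0.2 = 0.8
  ¬x: Łukasiewicz ¬ gives 1 − 0.2 = 0.8
  (¬x → ¬x): min(1, 1 − 0.8 + 0.8) = 1
  ¬y: Łukasiewicz ¬ gives 1 − 0.5 = 0.5
  (y → ¬y): min(1, 1 − 0.5 + 0.5) = 1
  ¬x: Łukasiewicz ¬ gives 1 − 0.2 = 0.8
  ¬¬x: Łukasiewicz ¬ gives 1 − 0.8 = 0.2
  ((y → ¬y) → ¬¬x): min(1, 1 − 1 + 0.2) = 0.2
  ((¬x → ¬x) ∧ ((y → ¬y) → ¬¬x)) = min(1, 0.2) = 0.2
  Łukasiewicz value = 0.2
Difference: 1 − 0.2 = 0.80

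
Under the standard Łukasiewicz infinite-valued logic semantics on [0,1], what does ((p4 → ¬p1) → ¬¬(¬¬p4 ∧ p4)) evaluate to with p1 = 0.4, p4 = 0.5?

¬p1: Łukasiewicz ¬ gives 1 − 0.4 = 0.6
(p4 → ¬p1): min(1, 1 − 0.5 + 0.6) = 1
¬p4: Łukasiewicz ¬ gives 1 − 0.5 = 0.5
¬¬p4: Łukasiewicz ¬ gives 1 − 0.5 = 0.5
(¬¬p4 ∧ p4) = min(0.5, 0.5) = 0.5
¬(¬¬p4 ∧ p4): Łukasiewicz ¬ gives 1 − 0.5 = 0.5
¬¬(¬¬p4 ∧ p4): Łukasiewicz ¬ gives 1 − 0.5 = 0.5
((p4 → ¬p1) → ¬¬(¬¬p4 ∧ p4)): min(1, 1 − 1 + 0.5) = 0.5

0.50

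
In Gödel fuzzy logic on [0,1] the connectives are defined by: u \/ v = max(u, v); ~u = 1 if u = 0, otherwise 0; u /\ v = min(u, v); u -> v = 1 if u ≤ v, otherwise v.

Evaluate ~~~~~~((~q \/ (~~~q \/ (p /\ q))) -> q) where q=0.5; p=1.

~q: Gödel ¬ of 0.5 = 0 (operand ≠ 0)
~q: Gödel ¬ of 0.5 = 0 (operand ≠ 0)
~~q: Gödel ¬ of 0 = 1 (operand is 0)
~~~q: Gödel ¬ of 1 = 0 (operand ≠ 0)
(p /\ q) = min(1, 0.5) = 0.5
(~~~q \/ (p /\ q)) = max(0, 0.5) = 0.5
(~q \/ (~~~q \/ (p /\ q))) = max(0, 0.5) = 0.5
((~q \/ (~~~q \/ (p /\ q))) -> q): 0.5 ≤ 0.5, so result = 1
~((~q \/ (~~~q \/ (p /\ q))) -> q): Gödel ¬ of 1 = 0 (operand ≠ 0)
~~((~q \/ (~~~q \/ (p /\ q))) -> q): Gödel ¬ of 0 = 1 (operand is 0)
~~~((~q \/ (~~~q \/ (p /\ q))) -> q): Gödel ¬ of 1 = 0 (operand ≠ 0)
~~~~((~q \/ (~~~q \/ (p /\ q))) -> q): Gödel ¬ of 0 = 1 (operand is 0)
~~~~~((~q \/ (~~~q \/ (p /\ q))) -> q): Gödel ¬ of 1 = 0 (operand ≠ 0)
~~~~~~((~q \/ (~~~q \/ (p /\ q))) -> q): Gödel ¬ of 0 = 1 (operand is 0)

1.00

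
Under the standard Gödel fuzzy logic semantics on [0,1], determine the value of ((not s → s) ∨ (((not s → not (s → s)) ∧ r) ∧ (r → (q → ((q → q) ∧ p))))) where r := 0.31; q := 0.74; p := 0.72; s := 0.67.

not s: Gödel ¬ of 0.67 = 0 (operand ≠ 0)
(not s → s): 0 ≤ 0.67, so result = 1
not s: Gödel ¬ of 0.67 = 0 (operand ≠ 0)
(s → s): 0.67 ≤ 0.67, so result = 1
not (s → s): Gödel ¬ of 1 = 0 (operand ≠ 0)
(not s → not (s → s)): 0 ≤ 0, so result = 1
((not s → not (s → s)) ∧ r) = min(1, 0.31) = 0.31
(q → q): 0.74 ≤ 0.74, so result = 1
((q → q) ∧ p) = min(1, 0.72) = 0.72
(q → ((q → q) ∧ p)): 0.74 > 0.72, so result = 0.72
(r → (q → ((q → q) ∧ p))): 0.31 ≤ 0.72, so result = 1
(((not s → not (s → s)) ∧ r) ∧ (r → (q → ((q → q) ∧ p)))) = min(0.31, 1) = 0.31
((not s → s) ∨ (((not s → not (s → s)) ∧ r) ∧ (r → (q → ((q → q) ∧ p))))) = max(1, 0.31) = 1

1.00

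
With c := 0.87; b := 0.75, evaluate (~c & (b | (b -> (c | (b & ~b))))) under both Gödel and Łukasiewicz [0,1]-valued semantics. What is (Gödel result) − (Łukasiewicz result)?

-0.13

Gödel evaluation:
  ~c: Gödel ¬ of 0.87 = 0 (operand ≠ 0)
  ~b: Gödel ¬ of 0.75 = 0 (operand ≠ 0)
  (b & ~b) = min(0.75, 0) = 0
  (c | (b & ~b)) = max(0.87, 0) = 0.87
  (b -> (c | (b & ~b))): 0.75 ≤ 0.87, so result = 1
  (b | (b -> (c | (b & ~b)))) = max(0.75, 1) = 1
  (~c & (b | (b -> (c | (b & ~b))))) = min(0, 1) = 0
  Gödel value = 0
Łukasiewicz evaluation:
  ~c: Łukasiewicz ¬ gives 1 − 0.87 = 0.13
  ~b: Łukasiewicz ¬ gives 1 − 0.75 = 0.25
  (b & ~b) = min(0.75, 0.25) = 0.25
  (c | (b & ~b)) = max(0.87, 0.25) = 0.87
  (b -> (c | (b & ~b))): min(1, 1 − 0.75 + 0.87) = 1
  (b | (b -> (c | (b & ~b)))) = max(0.75, 1) = 1
  (~c & (b | (b -> (c | (b & ~b))))) = min(0.13, 1) = 0.13
  Łukasiewicz value = 0.13
Difference: 0 − 0.13 = -0.13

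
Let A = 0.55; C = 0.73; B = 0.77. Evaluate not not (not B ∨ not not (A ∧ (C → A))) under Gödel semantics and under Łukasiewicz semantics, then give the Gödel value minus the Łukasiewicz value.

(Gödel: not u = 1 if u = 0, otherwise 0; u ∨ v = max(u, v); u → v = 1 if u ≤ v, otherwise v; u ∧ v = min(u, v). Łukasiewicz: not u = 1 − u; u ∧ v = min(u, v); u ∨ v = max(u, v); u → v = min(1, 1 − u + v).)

0.45

Gödel evaluation:
  not B: Gödel ¬ of 0.77 = 0 (operand ≠ 0)
  (C → A): 0.73 > 0.55, so result = 0.55
  (A ∧ (C → A)) = min(0.55, 0.55) = 0.55
  not (A ∧ (C → A)): Gödel ¬ of 0.55 = 0 (operand ≠ 0)
  not not (A ∧ (C → A)): Gödel ¬ of 0 = 1 (operand is 0)
  (not B ∨ not not (A ∧ (C → A))) = max(0, 1) = 1
  not (not B ∨ not not (A ∧ (C → A))): Gödel ¬ of 1 = 0 (operand ≠ 0)
  not not (not B ∨ not not (A ∧ (C → A))): Gödel ¬ of 0 = 1 (operand is 0)
  Gödel value = 1
Łukasiewicz evaluation:
  not B: Łukasiewicz ¬ gives 1 − 0.77 = 0.23
  (C → A): min(1, 1 − 0.73 + 0.55) = 0.82
  (A ∧ (C → A)) = min(0.55, 0.82) = 0.55
  not (A ∧ (C → A)): Łukasiewicz ¬ gives 1 − 0.55 = 0.45
  not not (A ∧ (C → A)): Łukasiewicz ¬ gives 1 − 0.45 = 0.55
  (not B ∨ not not (A ∧ (C → A))) = max(0.23, 0.55) = 0.55
  not (not B ∨ not not (A ∧ (C → A))): Łukasiewicz ¬ gives 1 − 0.55 = 0.45
  not not (not B ∨ not not (A ∧ (C → A))): Łukasiewicz ¬ gives 1 − 0.45 = 0.55
  Łukasiewicz value = 0.55
Difference: 1 − 0.55 = 0.45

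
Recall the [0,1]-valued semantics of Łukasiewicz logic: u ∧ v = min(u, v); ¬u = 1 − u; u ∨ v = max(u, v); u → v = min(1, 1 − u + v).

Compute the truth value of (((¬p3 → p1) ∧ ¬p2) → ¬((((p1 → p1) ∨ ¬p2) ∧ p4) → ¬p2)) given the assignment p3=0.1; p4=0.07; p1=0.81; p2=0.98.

1.00

¬p3: Łukasiewicz ¬ gives 1 − 0.1 = 0.9
(¬p3 → p1): min(1, 1 − 0.9 + 0.81) = 0.91
¬p2: Łukasiewicz ¬ gives 1 − 0.98 = 0.02
((¬p3 → p1) ∧ ¬p2) = min(0.91, 0.02) = 0.02
(p1 → p1): min(1, 1 − 0.81 + 0.81) = 1
¬p2: Łukasiewicz ¬ gives 1 − 0.98 = 0.02
((p1 → p1) ∨ ¬p2) = max(1, 0.02) = 1
(((p1 → p1) ∨ ¬p2) ∧ p4) = min(1, 0.07) = 0.07
¬p2: Łukasiewicz ¬ gives 1 − 0.98 = 0.02
((((p1 → p1) ∨ ¬p2) ∧ p4) → ¬p2): min(1, 1 − 0.07 + 0.02) = 0.95
¬((((p1 → p1) ∨ ¬p2) ∧ p4) → ¬p2): Łukasiewicz ¬ gives 1 − 0.95 = 0.05
(((¬p3 → p1) ∧ ¬p2) → ¬((((p1 → p1) ∨ ¬p2) ∧ p4) → ¬p2)): min(1, 1 − 0.02 + 0.05) = 1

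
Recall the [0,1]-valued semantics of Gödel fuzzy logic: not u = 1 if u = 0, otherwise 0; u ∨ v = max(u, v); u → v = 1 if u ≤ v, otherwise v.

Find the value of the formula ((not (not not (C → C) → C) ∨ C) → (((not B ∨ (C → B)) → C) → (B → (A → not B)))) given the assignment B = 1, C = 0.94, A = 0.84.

(C → C): 0.94 ≤ 0.94, so result = 1
not (C → C): Gödel ¬ of 1 = 0 (operand ≠ 0)
not not (C → C): Gödel ¬ of 0 = 1 (operand is 0)
(not not (C → C) → C): 1 > 0.94, so result = 0.94
not (not not (C → C) → C): Gödel ¬ of 0.94 = 0 (operand ≠ 0)
(not (not not (C → C) → C) ∨ C) = max(0, 0.94) = 0.94
not B: Gödel ¬ of 1 = 0 (operand ≠ 0)
(C → B): 0.94 ≤ 1, so result = 1
(not B ∨ (C → B)) = max(0, 1) = 1
((not B ∨ (C → B)) → C): 1 > 0.94, so result = 0.94
not B: Gödel ¬ of 1 = 0 (operand ≠ 0)
(A → not B): 0.84 > 0, so result = 0
(B → (A → not B)): 1 > 0, so result = 0
(((not B ∨ (C → B)) → C) → (B → (A → not B))): 0.94 > 0, so result = 0
((not (not not (C → C) → C) ∨ C) → (((not B ∨ (C → B)) → C) → (B → (A → not B)))): 0.94 > 0, so result = 0

0.00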